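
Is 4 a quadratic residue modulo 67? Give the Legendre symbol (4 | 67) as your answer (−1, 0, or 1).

Euler's criterion: (4/67) ≡ 4^33 (mod 67).
4^2 ≡ 16 (mod 67)
4^4 ≡ 55 (mod 67)
4^8 ≡ 10 (mod 67)
4^16 ≡ 33 (mod 67)
4^32 ≡ 17 (mod 67)
4^33 = 4^(32+1) ≡ 1 (mod 67).
Result is 1, so (4/67) = 1.

1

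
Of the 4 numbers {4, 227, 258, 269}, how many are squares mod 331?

(4/331) = +1 → QR.
(227/331) = -1 → non-residue.
(258/331) = +1 → QR.
(269/331) = +1 → QR.
Total quadratic residues among the 4: 3.

3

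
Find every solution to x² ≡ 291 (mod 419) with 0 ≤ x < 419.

Since 419 ≡ 3 (mod 4), a square root of 291 is 291^((419+1)/4) = 291^105 mod 419.
Repeated squaring: 291^2≡43, 291^4≡173, 291^8≡180, 291^16≡137, 291^32≡333, 291^64≡273 (mod 419).
291^105 = 291^(64+32+8+1) ≡ 349 (mod 419).
Check: 349² = 121801 ≡ 291 (mod 419). The two roots are 70 and 349.

70, 349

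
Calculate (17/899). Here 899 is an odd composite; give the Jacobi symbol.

Reciprocity: 17 ≡ 1 and 899 ≡ 3 (mod 4), so (17/899) = +(899/17).
Reduce top mod 17: now compute (15/17).
Reciprocity: 15 ≡ 3 and 17 ≡ 1 (mod 4), so (15/17) = +(17/15).
Reduce top mod 15: now compute (2/15).
Pull out 2: since 15 ≡ 7 (mod 8), (2/15) = +1.
Reached (1/15) = 1. Collecting the sign flips along the way, the symbol is +1.

1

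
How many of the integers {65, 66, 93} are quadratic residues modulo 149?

(65/149) = -1 → non-residue.
(66/149) = -1 → non-residue.
(93/149) = -1 → non-residue.
Total quadratic residues among the 3: 0.

0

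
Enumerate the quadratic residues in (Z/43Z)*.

Square k = 1,…,21 (k and 43−k give the same square):
1²=1, 2²=4, 3²=9, 4²=16, 5²=25, 6²=36, 7²≡6, 8²≡21, 9²≡38, 10²≡14, 11²≡35, 12²≡15, 13²≡40, 14²≡24, 15²≡10, 16²≡41, 17²≡31, 18²≡23, 19²≡17, 20²≡13, 21²≡11 (mod 43).
So the quadratic residues mod 43 are {1, 4, 6, 9, 10, 11, 13, 14, 15, 16, 17, 21, 23, 24, 25, 31, 35, 36, 38, 40, 41}.

1 4 6 9 10 11 13 14 15 16 17 21 23 24 25 31 35 36 38 40 41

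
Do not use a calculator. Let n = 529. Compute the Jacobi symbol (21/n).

1

Reciprocity: 21 ≡ 1 and 529 ≡ 1 (mod 4), so (21/529) = +(529/21).
Reduce top mod 21: now compute (4/21).
Pull out 2^2: since 21 ≡ 5 (mod 8), (2/21) = -1, so (2/21)^2 = +1.
Reached (1/21) = 1. Collecting the sign flips along the way, the symbol is +1.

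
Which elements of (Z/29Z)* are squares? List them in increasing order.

1 4 5 6 7 9 13 16 20 22 23 24 25 28

Square k = 1,…,14 (k and 29−k give the same square):
1²=1, 2²=4, 3²=9, 4²=16, 5²=25, 6²≡7, 7²≡20, 8²≡6, 9²≡23, 10²≡13, 11²≡5, 12²≡28, 13²≡24, 14²≡22 (mod 29).
So the quadratic residues mod 29 are {1, 4, 5, 6, 7, 9, 13, 16, 20, 22, 23, 24, 25, 28}.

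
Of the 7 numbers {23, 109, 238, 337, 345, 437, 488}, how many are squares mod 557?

(23/557) = -1 → non-residue.
(109/557) = +1 → QR.
(238/557) = -1 → non-residue.
(337/557) = +1 → QR.
(345/557) = -1 → non-residue.
(437/557) = -1 → non-residue.
(488/557) = +1 → QR.
Total quadratic residues among the 7: 3.

3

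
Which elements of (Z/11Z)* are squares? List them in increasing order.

Square k = 1,…,5 (k and 11−k give the same square):
1²=1, 2²=4, 3²=9, 4²≡5, 5²≡3 (mod 11).
So the quadratic residues mod 11 are {1, 3, 4, 5, 9}.

1 3 4 5 9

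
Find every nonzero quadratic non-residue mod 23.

5,7,10,11,14,15,17,19,20,21,22

Square k = 1,…,11 (k and 23−k give the same square):
1²=1, 2²=4, 3²=9, 4²=16, 5²≡2, 6²≡13, 7²≡3, 8²≡18, 9²≡12, 10²≡8, 11²≡6 (mod 23).
The residues are {1, 2, 3, 4, 6, 8, 9, 12, 13, 16, 18}; the non-residues are the remaining 11 nonzero classes.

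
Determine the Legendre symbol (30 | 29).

1

First reduce: 30 ≡ 1 (mod 29).
Reached (1/29) = 1. Collecting the sign flips along the way, the symbol is +1.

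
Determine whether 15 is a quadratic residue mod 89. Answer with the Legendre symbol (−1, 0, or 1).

-1

Euler's criterion: (15/89) ≡ 15^44 (mod 89).
15^2 ≡ 47 (mod 89)
15^4 ≡ 73 (mod 89)
15^8 ≡ 78 (mod 89)
15^16 ≡ 32 (mod 89)
15^32 ≡ 45 (mod 89)
15^44 = 15^(32+8+4) ≡ 88 (mod 89).
Result is 88 ≡ −1, so (15/89) = −1.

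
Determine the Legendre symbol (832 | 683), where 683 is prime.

-1

First reduce: 832 ≡ 149 (mod 683).
Reciprocity: 149 ≡ 1 and 683 ≡ 3 (mod 4), so (149/683) = +(683/149).
Reduce top mod 149: now compute (87/149).
Reciprocity: 87 ≡ 3 and 149 ≡ 1 (mod 4), so (87/149) = +(149/87).
Reduce top mod 87: now compute (62/87).
Pull out 2: since 87 ≡ 7 (mod 8), (2/87) = +1.
Reciprocity: 31 ≡ 3 and 87 ≡ 3 (mod 4), so (31/87) = −(87/31).
Reduce top mod 31: now compute (25/31).
Reciprocity: 25 ≡ 1 and 31 ≡ 3 (mod 4), so (25/31) = +(31/25).
Reduce top mod 25: now compute (6/25).
Pull out 2: since 25 ≡ 1 (mod 8), (2/25) = +1.
Reciprocity: 3 ≡ 3 and 25 ≡ 1 (mod 4), so (3/25) = +(25/3).
Reduce top mod 3: now compute (1/3).
Reached (1/3) = 1. Collecting the sign flips along the way, the symbol is -1.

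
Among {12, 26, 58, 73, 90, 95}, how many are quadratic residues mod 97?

(12/97) = +1 → QR.
(26/97) = -1 → non-residue.
(58/97) = -1 → non-residue.
(73/97) = +1 → QR.
(90/97) = -1 → non-residue.
(95/97) = +1 → QR.
Total quadratic residues among the 6: 3.

3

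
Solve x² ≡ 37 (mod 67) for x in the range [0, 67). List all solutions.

29, 38

Since 67 ≡ 3 (mod 4), a square root of 37 is 37^((67+1)/4) = 37^17 mod 67.
Repeated squaring: 37^2≡29, 37^4≡37, 37^8≡29, 37^16≡37 (mod 67).
37^17 = 37^(16+1) ≡ 29 (mod 67).
Check: 29² = 841 ≡ 37 (mod 67). The two roots are 29 and 38.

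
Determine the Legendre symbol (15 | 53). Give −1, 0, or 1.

1

Euler's criterion: (15/53) ≡ 15^26 (mod 53).
15^2 ≡ 13 (mod 53)
15^4 ≡ 10 (mod 53)
15^8 ≡ 47 (mod 53)
15^16 ≡ 36 (mod 53)
15^26 = 15^(16+8+2) ≡ 1 (mod 53).
Result is 1, so (15/53) = 1.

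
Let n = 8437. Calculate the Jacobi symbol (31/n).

Reciprocity: 31 ≡ 3 and 8437 ≡ 1 (mod 4), so (31/8437) = +(8437/31).
Reduce top mod 31: now compute (5/31).
Reciprocity: 5 ≡ 1 and 31 ≡ 3 (mod 4), so (5/31) = +(31/5).
Reduce top mod 5: now compute (1/5).
Reached (1/5) = 1. Collecting the sign flips along the way, the symbol is +1.

1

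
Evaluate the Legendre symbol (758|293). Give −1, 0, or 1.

First reduce: 758 ≡ 172 (mod 293).
Pull out 2^2: since 293 ≡ 5 (mod 8), (2/293) = -1, so (2/293)^2 = +1.
Reciprocity: 43 ≡ 3 and 293 ≡ 1 (mod 4), so (43/293) = +(293/43).
Reduce top mod 43: now compute (35/43).
Reciprocity: 35 ≡ 3 and 43 ≡ 3 (mod 4), so (35/43) = −(43/35).
Reduce top mod 35: now compute (8/35).
Pull out 2^3: since 35 ≡ 3 (mod 8), (2/35) = -1, so (2/35)^3 = -1.
Reached (1/35) = 1. Collecting the sign flips along the way, the symbol is +1.

1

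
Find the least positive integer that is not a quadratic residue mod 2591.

(2/2591) = +1, so 2 is a residue.
(3/2591) = +1, so 3 is a residue.
(4/2591) = +1, so 4 is a residue.
(5/2591) = +1, so 5 is a residue.
(6/2591) = +1, so 6 is a residue.
(7/2591) = −1, so 7 is the smallest positive non-residue mod 2591.

7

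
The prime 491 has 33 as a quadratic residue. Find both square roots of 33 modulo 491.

142, 349

Since 491 ≡ 3 (mod 4), a square root of 33 is 33^((491+1)/4) = 33^123 mod 491.
Repeated squaring: 33^2≡107, 33^4≡156, 33^8≡277, 33^16≡133, 33^32≡13, 33^64≡169 (mod 491).
33^123 = 33^(64+32+16+8+2+1) ≡ 349 (mod 491).
Check: 349² = 121801 ≡ 33 (mod 491). The two roots are 142 and 349.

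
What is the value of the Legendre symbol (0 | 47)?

Top reduces to 0: gcd > 1, so the symbol is 0.

0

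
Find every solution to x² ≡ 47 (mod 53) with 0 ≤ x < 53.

53 ≡ 1 (mod 4), so we find a root by search.
Trying successive values, 10² = 100 ≡ 47 (mod 53). The other root is 53 − 10 = 43.

10, 43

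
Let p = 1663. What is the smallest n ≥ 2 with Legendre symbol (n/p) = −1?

(2/1663) = +1, so 2 is a residue.
(3/1663) = −1, so 3 is the smallest positive non-residue mod 1663.

3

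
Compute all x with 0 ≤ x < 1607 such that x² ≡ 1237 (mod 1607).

420, 1187

Since 1607 ≡ 3 (mod 4), a square root of 1237 is 1237^((1607+1)/4) = 1237^402 mod 1607.
Repeated squaring: 1237^2≡305, 1237^4≡1426, 1237^8≡621, 1237^16≡1568, 1237^32≡1521, 1237^64≡968, 1237^128≡143, 1237^256≡1165 (mod 1607).
1237^402 = 1237^(256+128+16+2) ≡ 420 (mod 1607).
Check: 420² = 176400 ≡ 1237 (mod 1607). The two roots are 420 and 1187.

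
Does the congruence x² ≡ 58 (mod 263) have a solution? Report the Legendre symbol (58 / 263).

-1

Pull out 2: since 263 ≡ 7 (mod 8), (2/263) = +1.
Reciprocity: 29 ≡ 1 and 263 ≡ 3 (mod 4), so (29/263) = +(263/29).
Reduce top mod 29: now compute (2/29).
Pull out 2: since 29 ≡ 5 (mod 8), (2/29) = -1.
Reached (1/29) = 1. Collecting the sign flips along the way, the symbol is -1.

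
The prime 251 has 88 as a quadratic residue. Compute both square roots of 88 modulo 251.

Since 251 ≡ 3 (mod 4), a square root of 88 is 88^((251+1)/4) = 88^63 mod 251.
Repeated squaring: 88^2≡214, 88^4≡114, 88^8≡195, 88^16≡124, 88^32≡65 (mod 251).
88^63 = 88^(32+16+8+4+2+1) ≡ 222 (mod 251).
Check: 222² = 49284 ≡ 88 (mod 251). The two roots are 29 and 222.

29, 222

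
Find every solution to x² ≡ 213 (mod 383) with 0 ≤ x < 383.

82, 301

Since 383 ≡ 3 (mod 4), a square root of 213 is 213^((383+1)/4) = 213^96 mod 383.
Repeated squaring: 213^2≡175, 213^4≡368, 213^8≡225, 213^16≡69, 213^32≡165, 213^64≡32 (mod 383).
213^96 = 213^(64+32) ≡ 301 (mod 383).
Check: 301² = 90601 ≡ 213 (mod 383). The two roots are 82 and 301.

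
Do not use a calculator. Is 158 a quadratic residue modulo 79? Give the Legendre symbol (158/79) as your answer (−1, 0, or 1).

0

First reduce: 158 ≡ 0 (mod 79).
Top reduces to 0: gcd > 1, so the symbol is 0.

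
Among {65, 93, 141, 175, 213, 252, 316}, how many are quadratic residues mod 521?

(65/521) = +1 → QR.
(93/521) = -1 → non-residue.
(141/521) = -1 → non-residue.
(175/521) = -1 → non-residue.
(213/521) = -1 → non-residue.
(252/521) = -1 → non-residue.
(316/521) = -1 → non-residue.
Total quadratic residues among the 7: 1.

1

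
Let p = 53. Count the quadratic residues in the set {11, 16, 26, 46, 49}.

(11/53) = +1 → QR.
(16/53) = +1 → QR.
(26/53) = -1 → non-residue.
(46/53) = +1 → QR.
(49/53) = +1 → QR.
Total quadratic residues among the 5: 4.

4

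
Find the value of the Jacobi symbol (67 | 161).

-1

Reciprocity: 67 ≡ 3 and 161 ≡ 1 (mod 4), so (67/161) = +(161/67).
Reduce top mod 67: now compute (27/67).
Reciprocity: 27 ≡ 3 and 67 ≡ 3 (mod 4), so (27/67) = −(67/27).
Reduce top mod 27: now compute (13/27).
Reciprocity: 13 ≡ 1 and 27 ≡ 3 (mod 4), so (13/27) = +(27/13).
Reduce top mod 13: now compute (1/13).
Reached (1/13) = 1. Collecting the sign flips along the way, the symbol is -1.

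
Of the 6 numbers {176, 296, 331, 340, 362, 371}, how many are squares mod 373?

0

(176/373) = -1 → non-residue.
(296/373) = -1 → non-residue.
(331/373) = -1 → non-residue.
(340/373) = -1 → non-residue.
(362/373) = -1 → non-residue.
(371/373) = -1 → non-residue.
Total quadratic residues among the 6: 0.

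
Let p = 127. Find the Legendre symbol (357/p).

1

Euler's criterion: (357/127) ≡ 103^63 (mod 127).
103^2 ≡ 68 (mod 127)
103^4 ≡ 52 (mod 127)
103^8 ≡ 37 (mod 127)
103^16 ≡ 99 (mod 127)
103^32 ≡ 22 (mod 127)
103^63 = 103^(32+16+8+4+2+1) ≡ 1 (mod 127).
Result is 1, so (357/127) = 1.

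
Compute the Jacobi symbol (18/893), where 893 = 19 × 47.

-1

Pull out 2: since 893 ≡ 5 (mod 8), (2/893) = -1.
Reciprocity: 9 ≡ 1 and 893 ≡ 1 (mod 4), so (9/893) = +(893/9).
Reduce top mod 9: now compute (2/9).
Pull out 2: since 9 ≡ 1 (mod 8), (2/9) = +1.
Reached (1/9) = 1. Collecting the sign flips along the way, the symbol is -1.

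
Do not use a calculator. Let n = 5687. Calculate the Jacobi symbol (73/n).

Reciprocity: 73 ≡ 1 and 5687 ≡ 3 (mod 4), so (73/5687) = +(5687/73).
Reduce top mod 73: now compute (66/73).
Pull out 2: since 73 ≡ 1 (mod 8), (2/73) = +1.
Reciprocity: 33 ≡ 1 and 73 ≡ 1 (mod 4), so (33/73) = +(73/33).
Reduce top mod 33: now compute (7/33).
Reciprocity: 7 ≡ 3 and 33 ≡ 1 (mod 4), so (7/33) = +(33/7).
Reduce top mod 7: now compute (5/7).
Reciprocity: 5 ≡ 1 and 7 ≡ 3 (mod 4), so (5/7) = +(7/5).
Reduce top mod 5: now compute (2/5).
Pull out 2: since 5 ≡ 5 (mod 8), (2/5) = -1.
Reached (1/5) = 1. Collecting the sign flips along the way, the symbol is -1.

-1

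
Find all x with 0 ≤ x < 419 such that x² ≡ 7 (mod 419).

114, 305

Since 419 ≡ 3 (mod 4), a square root of 7 is 7^((419+1)/4) = 7^105 mod 419.
Repeated squaring: 7^2≡49, 7^4≡306, 7^8≡199, 7^16≡215, 7^32≡135, 7^64≡208 (mod 419).
7^105 = 7^(64+32+8+1) ≡ 114 (mod 419).
Check: 114² = 12996 ≡ 7 (mod 419). The two roots are 114 and 305.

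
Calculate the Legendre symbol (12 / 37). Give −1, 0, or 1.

1

Pull out 2^2: since 37 ≡ 5 (mod 8), (2/37) = -1, so (2/37)^2 = +1.
Reciprocity: 3 ≡ 3 and 37 ≡ 1 (mod 4), so (3/37) = +(37/3).
Reduce top mod 3: now compute (1/3).
Reached (1/3) = 1. Collecting the sign flips along the way, the symbol is +1.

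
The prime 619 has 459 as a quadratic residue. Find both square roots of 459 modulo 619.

237, 382

Since 619 ≡ 3 (mod 4), a square root of 459 is 459^((619+1)/4) = 459^155 mod 619.
Repeated squaring: 459^2≡221, 459^4≡559, 459^8≡505, 459^16≡616, 459^32≡9, 459^64≡81, 459^128≡371 (mod 619).
459^155 = 459^(128+16+8+2+1) ≡ 382 (mod 619).
Check: 382² = 145924 ≡ 459 (mod 619). The two roots are 237 and 382.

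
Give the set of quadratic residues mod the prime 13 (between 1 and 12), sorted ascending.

Square k = 1,…,6 (k and 13−k give the same square):
1²=1, 2²=4, 3²=9, 4²≡3, 5²≡12, 6²≡10 (mod 13).
So the quadratic residues mod 13 are {1, 3, 4, 9, 10, 12}.

1 3 4 9 10 12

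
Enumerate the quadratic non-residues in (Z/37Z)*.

Square k = 1,…,18 (k and 37−k give the same square):
1²=1, 2²=4, 3²=9, 4²=16, 5²=25, 6²=36, 7²≡12, 8²≡27, 9²≡7, 10²≡26, 11²≡10, 12²≡33, 13²≡21, 14²≡11, 15²≡3, 16²≡34, 17²≡30, 18²≡28 (mod 37).
The residues are {1, 3, 4, 7, 9, 10, 11, 12, 16, 21, 25, 26, 27, 28, 30, 33, 34, 36}; the non-residues are the remaining 18 nonzero classes.

2,5,6,8,13,14,15,17,18,19,20,22,23,24,29,31,32,35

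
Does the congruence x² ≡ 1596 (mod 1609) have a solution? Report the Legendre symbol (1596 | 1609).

1

Pull out 2^2: since 1609 ≡ 1 (mod 8), (2/1609) = +1, so (2/1609)^2 = +1.
Reciprocity: 399 ≡ 3 and 1609 ≡ 1 (mod 4), so (399/1609) = +(1609/399).
Reduce top mod 399: now compute (13/399).
Reciprocity: 13 ≡ 1 and 399 ≡ 3 (mod 4), so (13/399) = +(399/13).
Reduce top mod 13: now compute (9/13).
Reciprocity: 9 ≡ 1 and 13 ≡ 1 (mod 4), so (9/13) = +(13/9).
Reduce top mod 9: now compute (4/9).
Pull out 2^2: since 9 ≡ 1 (mod 8), (2/9) = +1, so (2/9)^2 = +1.
Reached (1/9) = 1. Collecting the sign flips along the way, the symbol is +1.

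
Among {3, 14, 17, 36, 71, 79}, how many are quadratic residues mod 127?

(3/127) = -1 → non-residue.
(14/127) = -1 → non-residue.
(17/127) = +1 → QR.
(36/127) = +1 → QR.
(71/127) = +1 → QR.
(79/127) = +1 → QR.
Total quadratic residues among the 6: 4.

4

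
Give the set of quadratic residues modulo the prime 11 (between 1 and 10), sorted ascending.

Square k = 1,…,5 (k and 11−k give the same square):
1²=1, 2²=4, 3²=9, 4²≡5, 5²≡3 (mod 11).
So the quadratic residues mod 11 are {1, 3, 4, 5, 9}.

1,3,4,5,9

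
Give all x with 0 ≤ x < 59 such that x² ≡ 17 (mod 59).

28, 31

Since 59 ≡ 3 (mod 4), a square root of 17 is 17^((59+1)/4) = 17^15 mod 59.
Repeated squaring: 17^2≡53, 17^4≡36, 17^8≡57 (mod 59).
17^15 = 17^(8+4+2+1) ≡ 28 (mod 59).
Check: 28² = 784 ≡ 17 (mod 59). The two roots are 28 and 31.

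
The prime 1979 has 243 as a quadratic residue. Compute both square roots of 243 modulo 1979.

Since 1979 ≡ 3 (mod 4), a square root of 243 is 243^((1979+1)/4) = 243^495 mod 1979.
Repeated squaring: 243^2≡1658, 243^4≡133, 243^8≡1857, 243^16≡1031, 243^32≡238, 243^64≡1232, 243^128≡1910, 243^256≡803 (mod 1979).
243^495 = 243^(256+128+64+32+8+4+2+1) ≡ 1596 (mod 1979).
Check: 1596² = 2547216 ≡ 243 (mod 1979). The two roots are 383 and 1596.

383, 1596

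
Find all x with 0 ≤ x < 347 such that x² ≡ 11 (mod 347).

Since 347 ≡ 3 (mod 4), a square root of 11 is 11^((347+1)/4) = 11^87 mod 347.
Repeated squaring: 11^2≡121, 11^4≡67, 11^8≡325, 11^16≡137, 11^32≡31, 11^64≡267 (mod 347).
11^87 = 11^(64+16+4+2+1) ≡ 59 (mod 347).
Check: 59² = 3481 ≡ 11 (mod 347). The two roots are 59 and 288.

59, 288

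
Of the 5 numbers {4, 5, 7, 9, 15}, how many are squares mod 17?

(4/17) = +1 → QR.
(5/17) = -1 → non-residue.
(7/17) = -1 → non-residue.
(9/17) = +1 → QR.
(15/17) = +1 → QR.
Total quadratic residues among the 5: 3.

3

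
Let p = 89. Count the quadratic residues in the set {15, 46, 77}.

(15/89) = -1 → non-residue.
(46/89) = -1 → non-residue.
(77/89) = -1 → non-residue.
Total quadratic residues among the 3: 0.

0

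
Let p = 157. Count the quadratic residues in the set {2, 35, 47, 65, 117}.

(2/157) = -1 → non-residue.
(35/157) = +1 → QR.
(47/157) = +1 → QR.
(65/157) = -1 → non-residue.
(117/157) = +1 → QR.
Total quadratic residues among the 5: 3.

3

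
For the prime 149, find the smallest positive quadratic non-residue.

(2/149) = −1, so 2 is the smallest positive non-residue mod 149.

2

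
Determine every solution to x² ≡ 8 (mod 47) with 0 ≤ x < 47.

Since 47 ≡ 3 (mod 4), a square root of 8 is 8^((47+1)/4) = 8^12 mod 47.
Repeated squaring: 8^2≡17, 8^4≡7, 8^8≡2 (mod 47).
8^12 = 8^(8+4) ≡ 14 (mod 47).
Check: 14² = 196 ≡ 8 (mod 47). The two roots are 14 and 33.

14, 33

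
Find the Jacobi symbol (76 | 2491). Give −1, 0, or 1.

Pull out 2^2: since 2491 ≡ 3 (mod 8), (2/2491) = -1, so (2/2491)^2 = +1.
Reciprocity: 19 ≡ 3 and 2491 ≡ 3 (mod 4), so (19/2491) = −(2491/19).
Reduce top mod 19: now compute (2/19).
Pull out 2: since 19 ≡ 3 (mod 8), (2/19) = -1.
Reached (1/19) = 1. Collecting the sign flips along the way, the symbol is +1.

1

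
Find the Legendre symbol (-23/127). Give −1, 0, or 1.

First reduce: -23 ≡ 104 (mod 127).
Pull out 2^3: since 127 ≡ 7 (mod 8), (2/127) = +1, so (2/127)^3 = +1.
Reciprocity: 13 ≡ 1 and 127 ≡ 3 (mod 4), so (13/127) = +(127/13).
Reduce top mod 13: now compute (10/13).
Pull out 2: since 13 ≡ 5 (mod 8), (2/13) = -1.
Reciprocity: 5 ≡ 1 and 13 ≡ 1 (mod 4), so (5/13) = +(13/5).
Reduce top mod 5: now compute (3/5).
Reciprocity: 3 ≡ 3 and 5 ≡ 1 (mod 4), so (3/5) = +(5/3).
Reduce top mod 3: now compute (2/3).
Pull out 2: since 3 ≡ 3 (mod 8), (2/3) = -1.
Reached (1/3) = 1. Collecting the sign flips along the way, the symbol is +1.

1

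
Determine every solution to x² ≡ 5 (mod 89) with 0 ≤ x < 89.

19, 70

89 ≡ 1 (mod 4), so we find a root by search.
Trying successive values, 19² = 361 ≡ 5 (mod 89). The other root is 89 − 19 = 70.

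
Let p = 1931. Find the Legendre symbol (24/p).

Pull out 2^3: since 1931 ≡ 3 (mod 8), (2/1931) = -1, so (2/1931)^3 = -1.
Reciprocity: 3 ≡ 3 and 1931 ≡ 3 (mod 4), so (3/1931) = −(1931/3).
Reduce top mod 3: now compute (2/3).
Pull out 2: since 3 ≡ 3 (mod 8), (2/3) = -1.
Reached (1/3) = 1. Collecting the sign flips along the way, the symbol is -1.

-1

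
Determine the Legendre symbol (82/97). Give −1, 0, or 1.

Pull out 2: since 97 ≡ 1 (mod 8), (2/97) = +1.
Reciprocity: 41 ≡ 1 and 97 ≡ 1 (mod 4), so (41/97) = +(97/41).
Reduce top mod 41: now compute (15/41).
Reciprocity: 15 ≡ 3 and 41 ≡ 1 (mod 4), so (15/41) = +(41/15).
Reduce top mod 15: now compute (11/15).
Reciprocity: 11 ≡ 3 and 15 ≡ 3 (mod 4), so (11/15) = −(15/11).
Reduce top mod 11: now compute (4/11).
Pull out 2^2: since 11 ≡ 3 (mod 8), (2/11) = -1, so (2/11)^2 = +1.
Reached (1/11) = 1. Collecting the sign flips along the way, the symbol is -1.

-1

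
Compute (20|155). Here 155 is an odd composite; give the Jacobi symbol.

0

Pull out 2^2: since 155 ≡ 3 (mod 8), (2/155) = -1, so (2/155)^2 = +1.
Reciprocity: 5 ≡ 1 and 155 ≡ 3 (mod 4), so (5/155) = +(155/5).
Reduce top mod 5: now compute (0/5).
Top reduces to 0: gcd > 1, so the symbol is 0.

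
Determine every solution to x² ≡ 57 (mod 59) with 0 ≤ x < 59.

Since 59 ≡ 3 (mod 4), a square root of 57 is 57^((59+1)/4) = 57^15 mod 59.
Repeated squaring: 57^2≡4, 57^4≡16, 57^8≡20 (mod 59).
57^15 = 57^(8+4+2+1) ≡ 36 (mod 59).
Check: 36² = 1296 ≡ 57 (mod 59). The two roots are 23 and 36.

23, 36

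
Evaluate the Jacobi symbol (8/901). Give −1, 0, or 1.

Pull out 2^3: since 901 ≡ 5 (mod 8), (2/901) = -1, so (2/901)^3 = -1.
Reached (1/901) = 1. Collecting the sign flips along the way, the symbol is -1.

-1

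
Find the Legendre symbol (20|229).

Pull out 2^2: since 229 ≡ 5 (mod 8), (2/229) = -1, so (2/229)^2 = +1.
Reciprocity: 5 ≡ 1 and 229 ≡ 1 (mod 4), so (5/229) = +(229/5).
Reduce top mod 5: now compute (4/5).
Pull out 2^2: since 5 ≡ 5 (mod 8), (2/5) = -1, so (2/5)^2 = +1.
Reached (1/5) = 1. Collecting the sign flips along the way, the symbol is +1.

1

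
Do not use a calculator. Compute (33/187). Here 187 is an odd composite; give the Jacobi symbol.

Reciprocity: 33 ≡ 1 and 187 ≡ 3 (mod 4), so (33/187) = +(187/33).
Reduce top mod 33: now compute (22/33).
Pull out 2: since 33 ≡ 1 (mod 8), (2/33) = +1.
Reciprocity: 11 ≡ 3 and 33 ≡ 1 (mod 4), so (11/33) = +(33/11).
Reduce top mod 11: now compute (0/11).
Top reduces to 0: gcd > 1, so the symbol is 0.

0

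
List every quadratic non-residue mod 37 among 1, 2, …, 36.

2, 5, 6, 8, 13, 14, 15, 17, 18, 19, 20, 22, 23, 24, 29, 31, 32, 35

Square k = 1,…,18 (k and 37−k give the same square):
1²=1, 2²=4, 3²=9, 4²=16, 5²=25, 6²=36, 7²≡12, 8²≡27, 9²≡7, 10²≡26, 11²≡10, 12²≡33, 13²≡21, 14²≡11, 15²≡3, 16²≡34, 17²≡30, 18²≡28 (mod 37).
The residues are {1, 3, 4, 7, 9, 10, 11, 12, 16, 21, 25, 26, 27, 28, 30, 33, 34, 36}; the non-residues are the remaining 18 nonzero classes.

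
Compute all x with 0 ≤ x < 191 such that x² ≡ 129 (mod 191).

Since 191 ≡ 3 (mod 4), a square root of 129 is 129^((191+1)/4) = 129^48 mod 191.
Repeated squaring: 129^2≡24, 129^4≡3, 129^8≡9, 129^16≡81, 129^32≡67 (mod 191).
129^48 = 129^(32+16) ≡ 79 (mod 191).
Check: 79² = 6241 ≡ 129 (mod 191). The two roots are 79 and 112.

79, 112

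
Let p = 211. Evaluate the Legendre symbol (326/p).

-1

Euler's criterion: (326/211) ≡ 115^105 (mod 211).
115^2 ≡ 143 (mod 211)
115^4 ≡ 193 (mod 211)
115^8 ≡ 113 (mod 211)
115^16 ≡ 109 (mod 211)
115^32 ≡ 65 (mod 211)
115^64 ≡ 5 (mod 211)
115^105 = 115^(64+32+8+1) ≡ 210 (mod 211).
Result is 210 ≡ −1, so (326/211) = −1.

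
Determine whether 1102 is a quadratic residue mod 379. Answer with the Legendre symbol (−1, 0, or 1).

Euler's criterion: (1102/379) ≡ 344^189 (mod 379).
344^2 ≡ 88 (mod 379)
344^4 ≡ 164 (mod 379)
344^8 ≡ 366 (mod 379)
344^16 ≡ 169 (mod 379)
344^32 ≡ 136 (mod 379)
344^64 ≡ 304 (mod 379)
344^128 ≡ 319 (mod 379)
344^189 = 344^(128+32+16+8+4+1) ≡ 1 (mod 379).
Result is 1, so (1102/379) = 1.

1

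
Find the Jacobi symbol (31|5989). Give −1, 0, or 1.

Reciprocity: 31 ≡ 3 and 5989 ≡ 1 (mod 4), so (31/5989) = +(5989/31).
Reduce top mod 31: now compute (6/31).
Pull out 2: since 31 ≡ 7 (mod 8), (2/31) = +1.
Reciprocity: 3 ≡ 3 and 31 ≡ 3 (mod 4), so (3/31) = −(31/3).
Reduce top mod 3: now compute (1/3).
Reached (1/3) = 1. Collecting the sign flips along the way, the symbol is -1.

-1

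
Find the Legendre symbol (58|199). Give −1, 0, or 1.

1

Euler's criterion: (58/199) ≡ 58^99 (mod 199).
58^2 ≡ 180 (mod 199)
58^4 ≡ 162 (mod 199)
58^8 ≡ 175 (mod 199)
58^16 ≡ 178 (mod 199)
58^32 ≡ 43 (mod 199)
58^64 ≡ 58 (mod 199)
58^99 = 58^(64+32+2+1) ≡ 1 (mod 199).
Result is 1, so (58/199) = 1.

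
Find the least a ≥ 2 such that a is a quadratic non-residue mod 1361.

(2/1361) = +1, so 2 is a residue.
(3/1361) = −1, so 3 is the smallest positive non-residue mod 1361.

3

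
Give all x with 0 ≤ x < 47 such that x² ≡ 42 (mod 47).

18, 29

Since 47 ≡ 3 (mod 4), a square root of 42 is 42^((47+1)/4) = 42^12 mod 47.
Repeated squaring: 42^2≡25, 42^4≡14, 42^8≡8 (mod 47).
42^12 = 42^(8+4) ≡ 18 (mod 47).
Check: 18² = 324 ≡ 42 (mod 47). The two roots are 18 and 29.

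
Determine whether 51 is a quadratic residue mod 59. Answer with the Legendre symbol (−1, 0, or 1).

Reciprocity: 51 ≡ 3 and 59 ≡ 3 (mod 4), so (51/59) = −(59/51).
Reduce top mod 51: now compute (8/51).
Pull out 2^3: since 51 ≡ 3 (mod 8), (2/51) = -1, so (2/51)^3 = -1.
Reached (1/51) = 1. Collecting the sign flips along the way, the symbol is +1.

1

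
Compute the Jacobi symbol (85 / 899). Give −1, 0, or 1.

1

Reciprocity: 85 ≡ 1 and 899 ≡ 3 (mod 4), so (85/899) = +(899/85).
Reduce top mod 85: now compute (49/85).
Reciprocity: 49 ≡ 1 and 85 ≡ 1 (mod 4), so (49/85) = +(85/49).
Reduce top mod 49: now compute (36/49).
Pull out 2^2: since 49 ≡ 1 (mod 8), (2/49) = +1, so (2/49)^2 = +1.
Reciprocity: 9 ≡ 1 and 49 ≡ 1 (mod 4), so (9/49) = +(49/9).
Reduce top mod 9: now compute (4/9).
Pull out 2^2: since 9 ≡ 1 (mod 8), (2/9) = +1, so (2/9)^2 = +1.
Reached (1/9) = 1. Collecting the sign flips along the way, the symbol is +1.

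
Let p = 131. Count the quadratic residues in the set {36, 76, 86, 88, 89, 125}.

3

(36/131) = +1 → QR.
(76/131) = -1 → non-residue.
(86/131) = -1 → non-residue.
(88/131) = -1 → non-residue.
(89/131) = +1 → QR.
(125/131) = +1 → QR.
Total quadratic residues among the 6: 3.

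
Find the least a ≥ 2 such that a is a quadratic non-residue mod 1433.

(2/1433) = +1, so 2 is a residue.
(3/1433) = −1, so 3 is the smallest positive non-residue mod 1433.

3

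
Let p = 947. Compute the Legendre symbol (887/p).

Euler's criterion: (887/947) ≡ 887^473 (mod 947).
887^2 ≡ 759 (mod 947)
887^4 ≡ 305 (mod 947)
887^8 ≡ 219 (mod 947)
887^16 ≡ 611 (mod 947)
887^32 ≡ 203 (mod 947)
887^64 ≡ 488 (mod 947)
887^128 ≡ 447 (mod 947)
887^256 ≡ 939 (mod 947)
887^473 = 887^(256+128+64+16+8+1) ≡ 1 (mod 947).
Result is 1, so (887/947) = 1.

1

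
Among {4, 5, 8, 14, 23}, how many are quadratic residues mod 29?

(4/29) = +1 → QR.
(5/29) = +1 → QR.
(8/29) = -1 → non-residue.
(14/29) = -1 → non-residue.
(23/29) = +1 → QR.
Total quadratic residues among the 5: 3.

3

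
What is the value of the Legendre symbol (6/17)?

-1

Euler's criterion: (6/17) ≡ 6^8 (mod 17).
6^2 ≡ 2 (mod 17)
6^4 ≡ 4 (mod 17)
6^8 ≡ 16 (mod 17)
6^8 = 6^(8) ≡ 16 (mod 17).
Result is 16 ≡ −1, so (6/17) = −1.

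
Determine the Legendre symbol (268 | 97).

Euler's criterion: (268/97) ≡ 74^48 (mod 97).
74^2 ≡ 44 (mod 97)
74^4 ≡ 93 (mod 97)
74^8 ≡ 16 (mod 97)
74^16 ≡ 62 (mod 97)
74^32 ≡ 61 (mod 97)
74^48 = 74^(32+16) ≡ 96 (mod 97).
Result is 96 ≡ −1, so (268/97) = −1.

-1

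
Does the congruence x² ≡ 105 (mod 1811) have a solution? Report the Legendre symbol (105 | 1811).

1

Reciprocity: 105 ≡ 1 and 1811 ≡ 3 (mod 4), so (105/1811) = +(1811/105).
Reduce top mod 105: now compute (26/105).
Pull out 2: since 105 ≡ 1 (mod 8), (2/105) = +1.
Reciprocity: 13 ≡ 1 and 105 ≡ 1 (mod 4), so (13/105) = +(105/13).
Reduce top mod 13: now compute (1/13).
Reached (1/13) = 1. Collecting the sign flips along the way, the symbol is +1.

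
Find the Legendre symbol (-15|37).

-1

First reduce: -15 ≡ 22 (mod 37).
Pull out 2: since 37 ≡ 5 (mod 8), (2/37) = -1.
Reciprocity: 11 ≡ 3 and 37 ≡ 1 (mod 4), so (11/37) = +(37/11).
Reduce top mod 11: now compute (4/11).
Pull out 2^2: since 11 ≡ 3 (mod 8), (2/11) = -1, so (2/11)^2 = +1.
Reached (1/11) = 1. Collecting the sign flips along the way, the symbol is -1.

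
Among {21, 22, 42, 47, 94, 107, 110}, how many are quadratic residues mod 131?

(21/131) = +1 → QR.
(22/131) = -1 → non-residue.
(42/131) = -1 → non-residue.
(47/131) = -1 → non-residue.
(94/131) = +1 → QR.
(107/131) = +1 → QR.
(110/131) = -1 → non-residue.
Total quadratic residues among the 7: 3.

3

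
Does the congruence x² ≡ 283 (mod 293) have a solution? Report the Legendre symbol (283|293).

1

Euler's criterion: (283/293) ≡ 283^146 (mod 293).
283^2 ≡ 100 (mod 293)
283^4 ≡ 38 (mod 293)
283^8 ≡ 272 (mod 293)
283^16 ≡ 148 (mod 293)
283^32 ≡ 222 (mod 293)
283^64 ≡ 60 (mod 293)
283^128 ≡ 84 (mod 293)
283^146 = 283^(128+16+2) ≡ 1 (mod 293).
Result is 1, so (283/293) = 1.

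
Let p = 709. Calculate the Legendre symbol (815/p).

Euler's criterion: (815/709) ≡ 106^354 (mod 709).
106^2 ≡ 601 (mod 709)
106^4 ≡ 320 (mod 709)
106^8 ≡ 304 (mod 709)
106^16 ≡ 246 (mod 709)
106^32 ≡ 251 (mod 709)
106^64 ≡ 609 (mod 709)
106^128 ≡ 74 (mod 709)
106^256 ≡ 513 (mod 709)
106^354 = 106^(256+64+32+2) ≡ 1 (mod 709).
Result is 1, so (815/709) = 1.

1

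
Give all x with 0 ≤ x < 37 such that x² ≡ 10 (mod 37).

11, 26

37 ≡ 1 (mod 4), so we find a root by search.
Trying successive values, 11² = 121 ≡ 10 (mod 37). The other root is 37 − 11 = 26.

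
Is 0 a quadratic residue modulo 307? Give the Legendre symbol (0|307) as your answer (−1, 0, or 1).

Top reduces to 0: gcd > 1, so the symbol is 0.

0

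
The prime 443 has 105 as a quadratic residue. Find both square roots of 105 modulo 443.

170, 273

Since 443 ≡ 3 (mod 4), a square root of 105 is 105^((443+1)/4) = 105^111 mod 443.
Repeated squaring: 105^2≡393, 105^4≡285, 105^8≡156, 105^16≡414, 105^32≡398, 105^64≡253 (mod 443).
105^111 = 105^(64+32+8+4+2+1) ≡ 170 (mod 443).
Check: 170² = 28900 ≡ 105 (mod 443). The two roots are 170 and 273.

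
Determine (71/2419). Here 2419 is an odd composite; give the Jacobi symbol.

Reciprocity: 71 ≡ 3 and 2419 ≡ 3 (mod 4), so (71/2419) = −(2419/71).
Reduce top mod 71: now compute (5/71).
Reciprocity: 5 ≡ 1 and 71 ≡ 3 (mod 4), so (5/71) = +(71/5).
Reduce top mod 5: now compute (1/5).
Reached (1/5) = 1. Collecting the sign flips along the way, the symbol is -1.

-1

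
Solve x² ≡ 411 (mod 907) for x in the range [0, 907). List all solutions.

340, 567

Since 907 ≡ 3 (mod 4), a square root of 411 is 411^((907+1)/4) = 411^227 mod 907.
Repeated squaring: 411^2≡219, 411^4≡797, 411^8≡309, 411^16≡246, 411^32≡654, 411^64≡519, 411^128≡889 (mod 907).
411^227 = 411^(128+64+32+2+1) ≡ 340 (mod 907).
Check: 340² = 115600 ≡ 411 (mod 907). The two roots are 340 and 567.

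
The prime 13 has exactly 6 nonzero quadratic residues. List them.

Square k = 1,…,6 (k and 13−k give the same square):
1²=1, 2²=4, 3²=9, 4²≡3, 5²≡12, 6²≡10 (mod 13).
So the quadratic residues mod 13 are {1, 3, 4, 9, 10, 12}.

1,3,4,9,10,12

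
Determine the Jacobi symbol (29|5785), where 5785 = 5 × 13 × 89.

Reciprocity: 29 ≡ 1 and 5785 ≡ 1 (mod 4), so (29/5785) = +(5785/29).
Reduce top mod 29: now compute (14/29).
Pull out 2: since 29 ≡ 5 (mod 8), (2/29) = -1.
Reciprocity: 7 ≡ 3 and 29 ≡ 1 (mod 4), so (7/29) = +(29/7).
Reduce top mod 7: now compute (1/7).
Reached (1/7) = 1. Collecting the sign flips along the way, the symbol is -1.

-1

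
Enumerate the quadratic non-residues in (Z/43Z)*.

2, 3, 5, 7, 8, 12, 18, 19, 20, 22, 26, 27, 28, 29, 30, 32, 33, 34, 37, 39, 42

Square k = 1,…,21 (k and 43−k give the same square):
1²=1, 2²=4, 3²=9, 4²=16, 5²=25, 6²=36, 7²≡6, 8²≡21, 9²≡38, 10²≡14, 11²≡35, 12²≡15, 13²≡40, 14²≡24, 15²≡10, 16²≡41, 17²≡31, 18²≡23, 19²≡17, 20²≡13, 21²≡11 (mod 43).
The residues are {1, 4, 6, 9, 10, 11, 13, 14, 15, 16, 17, 21, 23, 24, 25, 31, 35, 36, 38, 40, 41}; the non-residues are the remaining 21 nonzero classes.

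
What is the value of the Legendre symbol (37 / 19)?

-1

First reduce: 37 ≡ 18 (mod 19).
Pull out 2: since 19 ≡ 3 (mod 8), (2/19) = -1.
Reciprocity: 9 ≡ 1 and 19 ≡ 3 (mod 4), so (9/19) = +(19/9).
Reduce top mod 9: now compute (1/9).
Reached (1/9) = 1. Collecting the sign flips along the way, the symbol is -1.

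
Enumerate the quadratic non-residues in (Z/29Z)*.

2 3 8 10 11 12 14 15 17 18 19 21 26 27

Square k = 1,…,14 (k and 29−k give the same square):
1²=1, 2²=4, 3²=9, 4²=16, 5²=25, 6²≡7, 7²≡20, 8²≡6, 9²≡23, 10²≡13, 11²≡5, 12²≡28, 13²≡24, 14²≡22 (mod 29).
The residues are {1, 4, 5, 6, 7, 9, 13, 16, 20, 22, 23, 24, 25, 28}; the non-residues are the remaining 14 nonzero classes.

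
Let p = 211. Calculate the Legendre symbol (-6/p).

First reduce: -6 ≡ 205 (mod 211).
Reciprocity: 205 ≡ 1 and 211 ≡ 3 (mod 4), so (205/211) = +(211/205).
Reduce top mod 205: now compute (6/205).
Pull out 2: since 205 ≡ 5 (mod 8), (2/205) = -1.
Reciprocity: 3 ≡ 3 and 205 ≡ 1 (mod 4), so (3/205) = +(205/3).
Reduce top mod 3: now compute (1/3).
Reached (1/3) = 1. Collecting the sign flips along the way, the symbol is -1.

-1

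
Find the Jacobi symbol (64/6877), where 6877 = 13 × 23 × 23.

Pull out 2^6: since 6877 ≡ 5 (mod 8), (2/6877) = -1, so (2/6877)^6 = +1.
Reached (1/6877) = 1. Collecting the sign flips along the way, the symbol is +1.

1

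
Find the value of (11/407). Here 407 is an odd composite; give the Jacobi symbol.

0

Reciprocity: 11 ≡ 3 and 407 ≡ 3 (mod 4), so (11/407) = −(407/11).
Reduce top mod 11: now compute (0/11).
Top reduces to 0: gcd > 1, so the symbol is 0.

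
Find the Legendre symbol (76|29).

Euler's criterion: (76/29) ≡ 18^14 (mod 29).
18^2 ≡ 5 (mod 29)
18^4 ≡ 25 (mod 29)
18^8 ≡ 16 (mod 29)
18^14 = 18^(8+4+2) ≡ 28 (mod 29).
Result is 28 ≡ −1, so (76/29) = −1.

-1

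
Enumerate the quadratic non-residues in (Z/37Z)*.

2, 5, 6, 8, 13, 14, 15, 17, 18, 19, 20, 22, 23, 24, 29, 31, 32, 35

Square k = 1,…,18 (k and 37−k give the same square):
1²=1, 2²=4, 3²=9, 4²=16, 5²=25, 6²=36, 7²≡12, 8²≡27, 9²≡7, 10²≡26, 11²≡10, 12²≡33, 13²≡21, 14²≡11, 15²≡3, 16²≡34, 17²≡30, 18²≡28 (mod 37).
The residues are {1, 3, 4, 7, 9, 10, 11, 12, 16, 21, 25, 26, 27, 28, 30, 33, 34, 36}; the non-residues are the remaining 18 nonzero classes.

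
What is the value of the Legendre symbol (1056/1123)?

-1

Pull out 2^5: since 1123 ≡ 3 (mod 8), (2/1123) = -1, so (2/1123)^5 = -1.
Reciprocity: 33 ≡ 1 and 1123 ≡ 3 (mod 4), so (33/1123) = +(1123/33).
Reduce top mod 33: now compute (1/33).
Reached (1/33) = 1. Collecting the sign flips along the way, the symbol is -1.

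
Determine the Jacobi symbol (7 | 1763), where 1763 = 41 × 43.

Reciprocity: 7 ≡ 3 and 1763 ≡ 3 (mod 4), so (7/1763) = −(1763/7).
Reduce top mod 7: now compute (6/7).
Pull out 2: since 7 ≡ 7 (mod 8), (2/7) = +1.
Reciprocity: 3 ≡ 3 and 7 ≡ 3 (mod 4), so (3/7) = −(7/3).
Reduce top mod 3: now compute (1/3).
Reached (1/3) = 1. Collecting the sign flips along the way, the symbol is +1.

1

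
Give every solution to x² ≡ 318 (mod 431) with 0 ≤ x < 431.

Since 431 ≡ 3 (mod 4), a square root of 318 is 318^((431+1)/4) = 318^108 mod 431.
Repeated squaring: 318^2≡270, 318^4≡61, 318^8≡273, 318^16≡397, 318^32≡294, 318^64≡236 (mod 431).
318^108 = 318^(64+32+8+4) ≡ 230 (mod 431).
Check: 230² = 52900 ≡ 318 (mod 431). The two roots are 201 and 230.

201, 230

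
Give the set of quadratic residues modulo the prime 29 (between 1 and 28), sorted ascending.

1, 4, 5, 6, 7, 9, 13, 16, 20, 22, 23, 24, 25, 28

Square k = 1,…,14 (k and 29−k give the same square):
1²=1, 2²=4, 3²=9, 4²=16, 5²=25, 6²≡7, 7²≡20, 8²≡6, 9²≡23, 10²≡13, 11²≡5, 12²≡28, 13²≡24, 14²≡22 (mod 29).
So the quadratic residues mod 29 are {1, 4, 5, 6, 7, 9, 13, 16, 20, 22, 23, 24, 25, 28}.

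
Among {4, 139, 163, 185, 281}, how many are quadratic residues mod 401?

1

(4/401) = +1 → QR.
(139/401) = -1 → non-residue.
(163/401) = -1 → non-residue.
(185/401) = -1 → non-residue.
(281/401) = -1 → non-residue.
Total quadratic residues among the 5: 1.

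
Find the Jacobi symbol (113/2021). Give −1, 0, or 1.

1

Reciprocity: 113 ≡ 1 and 2021 ≡ 1 (mod 4), so (113/2021) = +(2021/113).
Reduce top mod 113: now compute (100/113).
Pull out 2^2: since 113 ≡ 1 (mod 8), (2/113) = +1, so (2/113)^2 = +1.
Reciprocity: 25 ≡ 1 and 113 ≡ 1 (mod 4), so (25/113) = +(113/25).
Reduce top mod 25: now compute (13/25).
Reciprocity: 13 ≡ 1 and 25 ≡ 1 (mod 4), so (13/25) = +(25/13).
Reduce top mod 13: now compute (12/13).
Pull out 2^2: since 13 ≡ 5 (mod 8), (2/13) = -1, so (2/13)^2 = +1.
Reciprocity: 3 ≡ 3 and 13 ≡ 1 (mod 4), so (3/13) = +(13/3).
Reduce top mod 3: now compute (1/3).
Reached (1/3) = 1. Collecting the sign flips along the way, the symbol is +1.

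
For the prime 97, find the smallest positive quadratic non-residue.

(2/97) = +1, so 2 is a residue.
(3/97) = +1, so 3 is a residue.
(4/97) = +1, so 4 is a residue.
(5/97) = −1, so 5 is the smallest positive non-residue mod 97.

5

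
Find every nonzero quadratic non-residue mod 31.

Square k = 1,…,15 (k and 31−k give the same square):
1²=1, 2²=4, 3²=9, 4²=16, 5²=25, 6²≡5, 7²≡18, 8²≡2, 9²≡19, 10²≡7, 11²≡28, 12²≡20, 13²≡14, 14²≡10, 15²≡8 (mod 31).
The residues are {1, 2, 4, 5, 7, 8, 9, 10, 14, 16, 18, 19, 20, 25, 28}; the non-residues are the remaining 15 nonzero classes.

3, 6, 11, 12, 13, 15, 17, 21, 22, 23, 24, 26, 27, 29, 30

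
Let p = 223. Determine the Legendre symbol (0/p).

0

Top reduces to 0: gcd > 1, so the symbol is 0.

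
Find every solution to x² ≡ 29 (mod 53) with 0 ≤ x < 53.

53 ≡ 1 (mod 4), so we find a root by search.
Trying successive values, 20² = 400 ≡ 29 (mod 53). The other root is 53 − 20 = 33.

20, 33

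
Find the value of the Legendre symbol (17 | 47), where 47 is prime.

1

Reciprocity: 17 ≡ 1 and 47 ≡ 3 (mod 4), so (17/47) = +(47/17).
Reduce top mod 17: now compute (13/17).
Reciprocity: 13 ≡ 1 and 17 ≡ 1 (mod 4), so (13/17) = +(17/13).
Reduce top mod 13: now compute (4/13).
Pull out 2^2: since 13 ≡ 5 (mod 8), (2/13) = -1, so (2/13)^2 = +1.
Reached (1/13) = 1. Collecting the sign flips along the way, the symbol is +1.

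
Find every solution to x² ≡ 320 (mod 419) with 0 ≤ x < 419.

Since 419 ≡ 3 (mod 4), a square root of 320 is 320^((419+1)/4) = 320^105 mod 419.
Repeated squaring: 320^2≡164, 320^4≡80, 320^8≡115, 320^16≡236, 320^32≡388, 320^64≡123 (mod 419).
320^105 = 320^(64+32+8+1) ≡ 91 (mod 419).
Check: 91² = 8281 ≡ 320 (mod 419). The two roots are 91 and 328.

91, 328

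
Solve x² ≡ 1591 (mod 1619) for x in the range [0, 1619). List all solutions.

Since 1619 ≡ 3 (mod 4), a square root of 1591 is 1591^((1619+1)/4) = 1591^405 mod 1619.
Repeated squaring: 1591^2≡784, 1591^4≡1055, 1591^8≡772, 1591^16≡192, 1591^32≡1246, 1591^64≡1514, 1591^128≡1311, 1591^256≡962 (mod 1619).
1591^405 = 1591^(256+128+16+4+1) ≡ 1280 (mod 1619).
Check: 1280² = 1638400 ≡ 1591 (mod 1619). The two roots are 339 and 1280.

339, 1280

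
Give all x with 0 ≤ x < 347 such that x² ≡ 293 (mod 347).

41, 306

Since 347 ≡ 3 (mod 4), a square root of 293 is 293^((347+1)/4) = 293^87 mod 347.
Repeated squaring: 293^2≡140, 293^4≡168, 293^8≡117, 293^16≡156, 293^32≡46, 293^64≡34 (mod 347).
293^87 = 293^(64+16+4+2+1) ≡ 306 (mod 347).
Check: 306² = 93636 ≡ 293 (mod 347). The two roots are 41 and 306.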